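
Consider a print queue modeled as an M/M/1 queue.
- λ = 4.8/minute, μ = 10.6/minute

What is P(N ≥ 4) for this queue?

ρ = λ/μ = 4.8/10.6 = 0.45283
P(N ≥ n) = ρⁿ
P(N ≥ 4) = 0.45283^4
P(N ≥ 4) = 0.04205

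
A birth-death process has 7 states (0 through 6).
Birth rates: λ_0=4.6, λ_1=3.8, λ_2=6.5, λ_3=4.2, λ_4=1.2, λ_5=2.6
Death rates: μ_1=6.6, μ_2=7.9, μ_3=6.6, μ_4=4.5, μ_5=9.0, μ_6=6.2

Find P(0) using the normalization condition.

Ratios P(n)/P(0) = (λ₀···λₙ₋₁)/(μ₁···μₙ):
P(1)/P(0) = (4.6)/(6.6) = 0.69697
P(2)/P(0) = (4.6×3.8)/(6.6×7.9) = 0.33525
P(3)/P(0) = (4.6×3.8×6.5)/(6.6×7.9×6.6) = 0.33017
P(4)/P(0) = (4.6×3.8×6.5×4.2)/(6.6×7.9×6.6×4.5) = 0.30816
P(5)/P(0) = (4.6×3.8×6.5×4.2×1.2)/(6.6×7.9×6.6×4.5×9.0) = 0.041088
P(6)/P(0) = (4.6×3.8×6.5×4.2×1.2×2.6)/(6.6×7.9×6.6×4.5×9.0×6.2) = 0.017230

Normalization: ∑ P(n) = 1
P(0) × (1.0000 + 0.69697 + 0.33525 + 0.33017 + 0.30816 + 0.041088 + 0.017230) = 1
P(0) × 2.72887 = 1
P(0) = 1/2.72887 = 0.3665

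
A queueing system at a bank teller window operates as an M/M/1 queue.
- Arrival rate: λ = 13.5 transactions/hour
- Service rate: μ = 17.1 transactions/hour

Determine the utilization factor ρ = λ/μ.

Server utilization: ρ = λ/μ
ρ = 13.5/17.1 = 0.7895
The server is busy 78.95% of the time.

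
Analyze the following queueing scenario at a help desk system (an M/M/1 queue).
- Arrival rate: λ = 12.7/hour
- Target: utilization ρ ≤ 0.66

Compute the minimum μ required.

ρ = λ/μ, so μ = λ/ρ
μ ≥ 12.7/0.66 = 19.2424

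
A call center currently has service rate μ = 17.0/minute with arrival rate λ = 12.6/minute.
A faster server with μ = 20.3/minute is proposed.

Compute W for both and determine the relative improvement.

System 1: ρ₁ = 12.6/17.0 = 0.7412, W₁ = 1/(17.0-12.6) = 0.22727
System 2: ρ₂ = 12.6/20.3 = 0.6207, W₂ = 1/(20.3-12.6) = 0.12987
Improvement: (W₁-W₂)/W₁ = (0.22727-0.12987)/0.22727 = 42.86%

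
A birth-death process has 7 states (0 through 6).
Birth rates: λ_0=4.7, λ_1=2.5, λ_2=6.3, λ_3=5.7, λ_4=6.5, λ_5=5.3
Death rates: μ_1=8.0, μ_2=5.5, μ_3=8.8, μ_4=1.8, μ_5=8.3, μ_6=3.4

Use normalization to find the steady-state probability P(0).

Ratios P(n)/P(0) = (λ₀···λₙ₋₁)/(μ₁···μₙ):
P(1)/P(0) = (4.7)/(8.0) = 0.5875
P(2)/P(0) = (4.7×2.5)/(8.0×5.5) = 0.2670
P(3)/P(0) = (4.7×2.5×6.3)/(8.0×5.5×8.8) = 0.1912
P(4)/P(0) = (4.7×2.5×6.3×5.7)/(8.0×5.5×8.8×1.8) = 0.6054
P(5)/P(0) = (4.7×2.5×6.3×5.7×6.5)/(8.0×5.5×8.8×1.8×8.3) = 0.4741
P(6)/P(0) = (4.7×2.5×6.3×5.7×6.5×5.3)/(8.0×5.5×8.8×1.8×8.3×3.4) = 0.7391

Normalization: ∑ P(n) = 1
P(0) × (1.0000 + 0.5875 + 0.2670 + 0.1912 + 0.6054 + 0.4741 + 0.7391) = 1
P(0) × 3.8643 = 1
P(0) = 1/3.8643 = 0.2588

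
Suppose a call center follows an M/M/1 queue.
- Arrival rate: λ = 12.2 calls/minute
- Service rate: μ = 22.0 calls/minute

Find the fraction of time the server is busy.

Server utilization: ρ = λ/μ
ρ = 12.2/22.0 = 0.5545
The server is busy 55.45% of the time.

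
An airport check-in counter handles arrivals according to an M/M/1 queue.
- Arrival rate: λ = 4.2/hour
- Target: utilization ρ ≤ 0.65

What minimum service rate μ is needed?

ρ = λ/μ, so μ = λ/ρ
μ ≥ 4.2/0.65 = 6.4615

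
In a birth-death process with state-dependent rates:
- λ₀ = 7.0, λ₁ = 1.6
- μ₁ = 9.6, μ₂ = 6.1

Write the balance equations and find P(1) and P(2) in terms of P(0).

Balance equations:
State 0: λ₀P₀ = μ₁P₁ → P₁ = (λ₀/μ₁)P₀ = (7.0/9.6)P₀ = 0.7292P₀
State 1: P₂ = (λ₀λ₁)/(μ₁μ₂)P₀ = (7.0×1.6)/(9.6×6.1)P₀ = 0.1913P₀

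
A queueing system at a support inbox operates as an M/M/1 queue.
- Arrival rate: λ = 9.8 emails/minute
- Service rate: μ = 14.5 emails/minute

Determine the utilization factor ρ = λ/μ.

Server utilization: ρ = λ/μ
ρ = 9.8/14.5 = 0.6759
The server is busy 67.59% of the time.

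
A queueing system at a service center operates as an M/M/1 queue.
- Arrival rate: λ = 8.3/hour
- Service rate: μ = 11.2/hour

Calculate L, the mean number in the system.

ρ = λ/μ = 8.3/11.2 = 0.7411
For M/M/1: L = λ/(μ-λ)
L = 8.3/(11.2-8.3) = 8.3/2.90
L = 2.8621 customers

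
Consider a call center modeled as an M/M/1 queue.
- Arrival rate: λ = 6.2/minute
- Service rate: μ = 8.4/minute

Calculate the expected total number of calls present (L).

ρ = λ/μ = 6.2/8.4 = 0.7381
For M/M/1: L = λ/(μ-λ)
L = 6.2/(8.4-6.2) = 6.2/2.20
L = 2.8182 calls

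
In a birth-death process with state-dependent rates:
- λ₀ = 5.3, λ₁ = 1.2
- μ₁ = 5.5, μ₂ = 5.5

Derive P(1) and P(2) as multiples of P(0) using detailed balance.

Balance equations:
State 0: λ₀P₀ = μ₁P₁ → P₁ = (λ₀/μ₁)P₀ = (5.3/5.5)P₀ = 0.9636P₀
State 1: P₂ = (λ₀λ₁)/(μ₁μ₂)P₀ = (5.3×1.2)/(5.5×5.5)P₀ = 0.2102P₀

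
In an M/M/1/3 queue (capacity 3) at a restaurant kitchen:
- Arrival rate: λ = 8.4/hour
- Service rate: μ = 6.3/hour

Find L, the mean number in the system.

ρ = λ/μ = 8.4/6.3 = 1.3333
P₀ = (1-ρ)/(1-ρ^(K+1)) = (1-1.3333)/(1-1.3333^4) = -0.3333/-2.1602 = 0.1543
P_K = P₀×ρ^K = 0.1543 × 1.3333^3 = 0.1543 × 2.3702 = 0.3657
L = ρ[1 - (K+1)ρ^K + Kρ^(K+1)] / [(1-ρ)(1-ρ^(K+1))]
L = 1.3333 × (1 - 4×2.3702 + 3×3.1602) / ((1 - 1.3333) × (1 - 3.1602)) = 1.8514 orders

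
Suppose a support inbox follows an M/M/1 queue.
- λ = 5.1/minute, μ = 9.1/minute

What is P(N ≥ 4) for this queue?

ρ = λ/μ = 5.1/9.1 = 0.56044
P(N ≥ n) = ρⁿ
P(N ≥ 4) = 0.56044^4
P(N ≥ 4) = 0.09865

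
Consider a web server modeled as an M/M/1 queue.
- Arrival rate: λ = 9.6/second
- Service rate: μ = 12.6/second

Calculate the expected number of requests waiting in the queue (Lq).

ρ = λ/μ = 9.6/12.6 = 0.7619
For M/M/1: Lq = λ²/(μ(μ-λ))
Lq = 92.16/(12.6 × 3.00)
Lq = 2.4381 requests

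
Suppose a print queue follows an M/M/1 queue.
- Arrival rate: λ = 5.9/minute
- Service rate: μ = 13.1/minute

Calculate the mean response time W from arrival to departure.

First, compute utilization: ρ = λ/μ = 5.9/13.1 = 0.4504
For M/M/1: W = 1/(μ-λ)
W = 1/(13.1-5.9) = 1/7.20
W = 0.1389 minutes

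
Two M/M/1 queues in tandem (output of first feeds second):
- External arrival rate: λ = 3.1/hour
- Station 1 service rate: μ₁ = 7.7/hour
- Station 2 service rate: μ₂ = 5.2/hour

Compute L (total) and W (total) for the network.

By Jackson's theorem, each station behaves as independent M/M/1.
Station 1: ρ₁ = 3.1/7.7 = 0.4026, L₁ = ρ₁/(1-ρ₁) = λ/(μ₁-λ) = 3.1/4.60 = 0.6739
Station 2: ρ₂ = 3.1/5.2 = 0.5962, L₂ = ρ₂/(1-ρ₂) = λ/(μ₂-λ) = 3.1/2.10 = 1.4762
Total: L = L₁ + L₂ = 0.6739 + 1.4762 = 2.1501
W = L/λ = 2.1501/3.1 = 0.6936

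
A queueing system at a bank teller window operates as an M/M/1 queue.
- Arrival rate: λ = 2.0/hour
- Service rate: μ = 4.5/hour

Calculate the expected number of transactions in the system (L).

ρ = λ/μ = 2.0/4.5 = 0.4444
For M/M/1: L = λ/(μ-λ)
L = 2.0/(4.5-2.0) = 2.0/2.50
L = 0.8000 transactions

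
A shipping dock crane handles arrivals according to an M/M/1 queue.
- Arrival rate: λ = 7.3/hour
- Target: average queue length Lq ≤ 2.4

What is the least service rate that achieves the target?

For M/M/1: Lq = λ²/(μ(μ-λ))
Need Lq ≤ 2.4, i.e. μ(μ-λ) ≥ λ²/2.4
μ² - 7.3μ - 53.29/2.4 ≥ 0  →  μ² - 7.3μ - 22.20417 ≥ 0
Quadratic formula (positive root): μ = [λ + √(λ² + 4×22.20417)]/2
Discriminant: 53.29 + 4×22.20417 = 142.1067, √142.1067 = 11.92085
μ ≥ (7.3 + 11.92085)/2 = 9.6104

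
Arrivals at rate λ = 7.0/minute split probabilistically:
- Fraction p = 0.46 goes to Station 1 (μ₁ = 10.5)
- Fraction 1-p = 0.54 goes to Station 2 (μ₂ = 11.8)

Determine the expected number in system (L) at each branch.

Effective rates: λ₁ = 7.0×0.46 = 3.22, λ₂ = 7.0×0.54 = 3.78
Station 1: ρ₁ = 3.22/10.5 = 0.30667, L₁ = ρ₁/(1-ρ₁) = 0.30667/(1-0.30667) = 0.4423
Station 2: ρ₂ = 3.78/11.8 = 0.32034, L₂ = ρ₂/(1-ρ₂) = 0.32034/(1-0.32034) = 0.4713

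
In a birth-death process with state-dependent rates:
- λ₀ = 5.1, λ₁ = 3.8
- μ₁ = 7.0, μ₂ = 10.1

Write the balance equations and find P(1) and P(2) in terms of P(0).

Balance equations:
State 0: λ₀P₀ = μ₁P₁ → P₁ = (λ₀/μ₁)P₀ = (5.1/7.0)P₀ = 0.7286P₀
State 1: P₂ = (λ₀λ₁)/(μ₁μ₂)P₀ = (5.1×3.8)/(7.0×10.1)P₀ = 0.2741P₀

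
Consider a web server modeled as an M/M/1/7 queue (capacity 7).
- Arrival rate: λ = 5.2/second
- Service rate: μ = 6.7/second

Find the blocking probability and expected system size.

ρ = λ/μ = 5.2/6.7 = 0.77612
P₀ = (1-ρ)/(1-ρ^(K+1)) = (1-0.77612)/(1-0.77612^8) = 0.22388/0.86835 = 0.2578
P_K = P₀×ρ^K = 0.25782 × 0.77612^7 = 0.25782 × 0.16963 = 0.04373
Blocking probability P_7 = 0.04373 (4.37%)
L = ρ[1 - (K+1)ρ^K + Kρ^(K+1)] / [(1-ρ)(1-ρ^(K+1))]
L = 0.77612 × (1 - 8×0.169630 + 7×0.131653) / ((1 - 0.77612) × (1 - 0.131653)) = 2.2538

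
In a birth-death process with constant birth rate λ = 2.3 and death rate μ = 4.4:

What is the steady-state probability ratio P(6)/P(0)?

For constant rates: P(n)/P(0) = (λ/μ)^n
P(6)/P(0) = (2.3/4.4)^6 = 0.52273^6 = 0.02040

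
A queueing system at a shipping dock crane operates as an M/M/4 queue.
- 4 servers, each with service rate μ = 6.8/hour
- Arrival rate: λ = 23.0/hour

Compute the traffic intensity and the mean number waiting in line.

Traffic intensity: ρ = λ/(cμ) = 23.0/(4×6.8) = 0.8456
Since ρ = 0.8456 < 1, system is stable.
Offered load a = λ/μ = cρ = 23.0/6.8 = 3.3824
P₀ = [ Σₙ₌₀^3 aⁿ/n! + a^4/(4!(1-ρ)) ]⁻¹
Σ = a^0/0! + a^1/1! + a^2/2! + a^3/3! = 1.00000 + 3.38235 + 5.72016 + 6.44920 = 16.5517
a^4/(4!(1-ρ)) = 130.8807/(24 × 0.154412) = 35.3170
P₀ = 1/(16.5517 + 35.3170) = 0.01928
Lq = P₀·a^4·ρ / (4!(1-ρ)²) = 0.0192794 × 130.8807 × 0.845588 / (24 × 0.0238430) = 3.7287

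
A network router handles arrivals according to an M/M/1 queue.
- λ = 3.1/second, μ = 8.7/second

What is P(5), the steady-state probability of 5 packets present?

ρ = λ/μ = 3.1/8.7 = 0.35632
P(n) = (1-ρ)ρⁿ
P(5) = (1-0.35632) × 0.35632^5
P(5) = 0.6437 × 0.005744
P(5) = 0.003697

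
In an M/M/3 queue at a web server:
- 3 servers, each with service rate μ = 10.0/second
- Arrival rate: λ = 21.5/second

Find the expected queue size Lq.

Traffic intensity: ρ = λ/(cμ) = 21.5/(3×10.0) = 0.7167
Since ρ = 0.7167 < 1, system is stable.
Offered load a = λ/μ = cρ = 21.5/10.0 = 2.1500
P₀ = [ Σₙ₌₀^2 aⁿ/n! + a^3/(3!(1-ρ)) ]⁻¹
Σ = a^0/0! + a^1/1! + a^2/2! = 1.0000 + 2.1500 + 2.3112 = 5.4612
a^3/(3!(1-ρ)) = 9.93837/(6 × 0.283333) = 5.8461
P₀ = 1/(5.4612 + 5.8461) = 0.08844
Lq = P₀·a^3·ρ / (3!(1-ρ)²) = 0.08844 × 9.9384 × 0.7167 / (6 × 0.08028) = 1.3078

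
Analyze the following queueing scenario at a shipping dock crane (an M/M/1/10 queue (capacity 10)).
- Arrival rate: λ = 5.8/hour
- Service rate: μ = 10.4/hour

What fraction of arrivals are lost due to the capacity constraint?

ρ = λ/μ = 5.8/10.4 = 0.55769
P₀ = (1-ρ)/(1-ρ^(K+1)) = (1-0.55769)/(1-0.55769^11) = 0.4423/0.9984 = 0.4430
P_K = P₀×ρ^K = 0.4430 × 0.55769^10 = 0.4430 × 0.002910 = 0.001289
Blocking probability = 0.13%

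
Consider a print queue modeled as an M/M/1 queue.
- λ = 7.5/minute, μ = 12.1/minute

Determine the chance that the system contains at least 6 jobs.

ρ = λ/μ = 7.5/12.1 = 0.61983
P(N ≥ n) = ρⁿ
P(N ≥ 6) = 0.61983^6
P(N ≥ 6) = 0.05671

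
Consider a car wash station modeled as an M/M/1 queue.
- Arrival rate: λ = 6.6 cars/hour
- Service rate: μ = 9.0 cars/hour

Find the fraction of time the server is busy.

Server utilization: ρ = λ/μ
ρ = 6.6/9.0 = 0.7333
The server is busy 73.33% of the time.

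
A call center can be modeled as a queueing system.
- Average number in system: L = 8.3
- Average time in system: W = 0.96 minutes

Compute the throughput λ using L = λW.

Little's Law: L = λW, so λ = L/W
λ = 8.3/0.96 = 8.6458 calls/minute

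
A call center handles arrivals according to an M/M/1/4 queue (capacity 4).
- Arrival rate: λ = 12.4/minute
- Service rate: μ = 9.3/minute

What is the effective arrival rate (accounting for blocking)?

ρ = λ/μ = 12.4/9.3 = 1.3333
P₀ = (1-ρ)/(1-ρ^(K+1)) = (1-1.3333)/(1-1.3333^5) = -0.3333/-3.2135 = 0.1037
P_K = P₀×ρ^K = 0.10372 × 1.3333^4 = 0.10372 × 3.1602 = 0.3278
λ_eff = λ(1-P_K) = 12.4 × (1 - 0.32778) = 12.4 × 0.67222 = 8.3355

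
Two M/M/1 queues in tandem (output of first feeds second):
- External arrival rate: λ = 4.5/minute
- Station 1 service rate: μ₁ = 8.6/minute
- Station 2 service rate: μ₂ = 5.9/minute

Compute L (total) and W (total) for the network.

By Jackson's theorem, each station behaves as independent M/M/1.
Station 1: ρ₁ = 4.5/8.6 = 0.5233, L₁ = ρ₁/(1-ρ₁) = λ/(μ₁-λ) = 4.5/4.10 = 1.09756
Station 2: ρ₂ = 4.5/5.9 = 0.7627, L₂ = ρ₂/(1-ρ₂) = λ/(μ₂-λ) = 4.5/1.40 = 3.21429
Total: L = L₁ + L₂ = 1.09756 + 3.21429 = 4.3118
W = L/λ = 4.3118/4.5 = 0.9582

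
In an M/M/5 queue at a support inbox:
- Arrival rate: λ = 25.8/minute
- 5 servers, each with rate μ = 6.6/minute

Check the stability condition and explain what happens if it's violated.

Stability requires ρ = λ/(cμ) < 1
ρ = 25.8/(5 × 6.6) = 25.8/33.00 = 0.7818
Since 0.7818 < 1, the system is STABLE.
The servers are busy 78.18% of the time.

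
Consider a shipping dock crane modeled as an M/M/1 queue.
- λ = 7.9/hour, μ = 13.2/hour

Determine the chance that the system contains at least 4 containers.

ρ = λ/μ = 7.9/13.2 = 0.5985
P(N ≥ n) = ρⁿ
P(N ≥ 4) = 0.5985^4
P(N ≥ 4) = 0.1283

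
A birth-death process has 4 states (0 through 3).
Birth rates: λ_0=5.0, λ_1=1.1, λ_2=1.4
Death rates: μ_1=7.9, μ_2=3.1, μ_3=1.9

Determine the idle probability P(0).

Ratios P(n)/P(0) = (λ₀···λₙ₋₁)/(μ₁···μₙ):
P(1)/P(0) = (5.0)/(7.9) = 0.6329
P(2)/P(0) = (5.0×1.1)/(7.9×3.1) = 0.2246
P(3)/P(0) = (5.0×1.1×1.4)/(7.9×3.1×1.9) = 0.1655

Normalization: ∑ P(n) = 1
P(0) × (1.0000 + 0.6329 + 0.2246 + 0.1655) = 1
P(0) × 2.0230 = 1
P(0) = 1/2.0230 = 0.4943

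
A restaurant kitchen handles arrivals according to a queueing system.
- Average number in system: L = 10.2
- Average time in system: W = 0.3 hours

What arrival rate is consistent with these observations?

Little's Law: L = λW, so λ = L/W
λ = 10.2/0.3 = 34.0000 orders/hour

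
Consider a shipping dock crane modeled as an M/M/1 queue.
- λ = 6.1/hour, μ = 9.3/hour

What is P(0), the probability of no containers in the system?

ρ = λ/μ = 6.1/9.3 = 0.6559
P(0) = 1 - ρ = 1 - 0.6559 = 0.3441
The server is idle 34.41% of the time.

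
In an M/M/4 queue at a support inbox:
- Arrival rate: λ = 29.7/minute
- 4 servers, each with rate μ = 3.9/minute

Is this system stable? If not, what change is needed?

Stability requires ρ = λ/(cμ) < 1
ρ = 29.7/(4 × 3.9) = 29.7/15.60 = 1.9038
Since 1.9038 ≥ 1, the system is UNSTABLE.
Need c > λ/μ = 29.7/3.9 = 7.62.
Minimum servers needed: c = 8.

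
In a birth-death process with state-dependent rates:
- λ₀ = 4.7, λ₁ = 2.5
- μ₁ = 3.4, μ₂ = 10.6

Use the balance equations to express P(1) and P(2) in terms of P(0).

Balance equations:
State 0: λ₀P₀ = μ₁P₁ → P₁ = (λ₀/μ₁)P₀ = (4.7/3.4)P₀ = 1.3824P₀
State 1: P₂ = (λ₀λ₁)/(μ₁μ₂)P₀ = (4.7×2.5)/(3.4×10.6)P₀ = 0.3260P₀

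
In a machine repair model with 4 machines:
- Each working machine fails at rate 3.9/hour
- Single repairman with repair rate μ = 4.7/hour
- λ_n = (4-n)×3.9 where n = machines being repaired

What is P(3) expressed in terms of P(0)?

P(3)/P(0) = ∏_{i=0}^{3-1} λ_i/μ_{i+1}
= (4-0)×3.9/4.7 × (4-1)×3.9/4.7 × (4-2)×3.9/4.7
= 13.7123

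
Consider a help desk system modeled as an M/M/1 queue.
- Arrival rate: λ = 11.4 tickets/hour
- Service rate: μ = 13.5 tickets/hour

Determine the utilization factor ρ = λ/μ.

Server utilization: ρ = λ/μ
ρ = 11.4/13.5 = 0.8444
The server is busy 84.44% of the time.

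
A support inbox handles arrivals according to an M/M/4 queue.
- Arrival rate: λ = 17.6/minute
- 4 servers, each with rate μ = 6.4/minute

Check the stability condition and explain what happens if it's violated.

Stability requires ρ = λ/(cμ) < 1
ρ = 17.6/(4 × 6.4) = 17.6/25.60 = 0.6875
Since 0.6875 < 1, the system is STABLE.
The servers are busy 68.75% of the time.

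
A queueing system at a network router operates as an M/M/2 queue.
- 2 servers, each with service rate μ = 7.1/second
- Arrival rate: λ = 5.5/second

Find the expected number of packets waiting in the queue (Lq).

Traffic intensity: ρ = λ/(cμ) = 5.5/(2×7.1) = 0.3873
Since ρ = 0.3873 < 1, system is stable.
Offered load a = λ/μ = cρ = 5.5/7.1 = 0.7746
P₀ = [ Σₙ₌₀^1 aⁿ/n! + a^2/(2!(1-ρ)) ]⁻¹
Σ = a^0/0! + a^1/1! = 1.0000 + 0.7746 = 1.7746
a^2/(2!(1-ρ)) = 0.6001/(2 × 0.6127) = 0.4897
P₀ = 1/(1.7746 + 0.4897) = 0.4416
Lq = P₀·a^2·ρ / (2!(1-ρ)²) = 0.4416 × 0.6001 × 0.3873 / (2 × 0.3754) = 0.1367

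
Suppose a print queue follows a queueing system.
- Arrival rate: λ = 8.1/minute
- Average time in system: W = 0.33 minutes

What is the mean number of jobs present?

Little's Law: L = λW
L = 8.1 × 0.33 = 2.6730 jobs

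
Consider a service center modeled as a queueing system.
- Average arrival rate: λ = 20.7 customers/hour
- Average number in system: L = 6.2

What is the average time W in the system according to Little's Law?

Little's Law: L = λW, so W = L/λ
W = 6.2/20.7 = 0.2995 hours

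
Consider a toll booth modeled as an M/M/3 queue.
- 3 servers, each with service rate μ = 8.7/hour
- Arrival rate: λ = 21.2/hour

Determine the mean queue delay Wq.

Traffic intensity: ρ = λ/(cμ) = 21.2/(3×8.7) = 0.8123
Since ρ = 0.8123 < 1, system is stable.
Offered load a = λ/μ = cρ = 21.2/8.7 = 2.4368
P₀ = [ Σₙ₌₀^2 aⁿ/n! + a^3/(3!(1-ρ)) ]⁻¹
Σ = a^0/0! + a^1/1! + a^2/2! = 1.00000 + 2.43678 + 2.96895 = 6.4057
a^3/(3!(1-ρ)) = 14.4694/(6 × 0.187739) = 12.8453
P₀ = 1/(6.4057 + 12.8453) = 0.05195
Lq = P₀·a^3·ρ / (3!(1-ρ)²) = 0.051945 × 14.4694 × 0.81226 / (6 × 0.035246) = 2.8869
Wq = Lq/λ = 2.8869/21.2 = 0.1362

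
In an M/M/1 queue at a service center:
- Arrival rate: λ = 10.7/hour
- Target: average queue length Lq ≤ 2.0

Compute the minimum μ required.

For M/M/1: Lq = λ²/(μ(μ-λ))
Need Lq ≤ 2.0, i.e. μ(μ-λ) ≥ λ²/2.0
μ² - 10.7μ - 114.49/2.0 ≥ 0  →  μ² - 10.7μ - 57.2450 ≥ 0
Quadratic formula (positive root): μ = [λ + √(λ² + 4×57.2450)]/2
Discriminant: 114.49 + 4×57.2450 = 343.4700, √343.4700 = 18.5329
μ ≥ (10.7 + 18.5329)/2 = 14.6165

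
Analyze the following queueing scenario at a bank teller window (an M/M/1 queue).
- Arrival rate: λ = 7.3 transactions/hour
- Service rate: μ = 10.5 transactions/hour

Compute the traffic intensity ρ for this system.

Server utilization: ρ = λ/μ
ρ = 7.3/10.5 = 0.6952
The server is busy 69.52% of the time.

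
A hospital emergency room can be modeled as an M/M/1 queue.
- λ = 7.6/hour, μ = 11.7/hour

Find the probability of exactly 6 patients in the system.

ρ = λ/μ = 7.6/11.7 = 0.64957
P(n) = (1-ρ)ρⁿ
P(6) = (1-0.64957) × 0.64957^6
P(6) = 0.3504 × 0.07512
P(6) = 0.02632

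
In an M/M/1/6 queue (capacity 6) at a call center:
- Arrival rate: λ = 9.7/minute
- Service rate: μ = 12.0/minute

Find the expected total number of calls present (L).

ρ = λ/μ = 9.7/12.0 = 0.80833
P₀ = (1-ρ)/(1-ρ^(K+1)) = (1-0.80833)/(1-0.80833^7) = 0.1917/0.7745 = 0.2475
P_K = P₀×ρ^K = 0.24747 × 0.80833^6 = 0.24747 × 0.27895 = 0.06903
L = ρ[1 - (K+1)ρ^K + Kρ^(K+1)] / [(1-ρ)(1-ρ^(K+1))]
L = 0.80833 × (1 - 7×0.278954 + 6×0.225487) / ((1 - 0.80833) × (1 - 0.225487)) = 2.1794 calls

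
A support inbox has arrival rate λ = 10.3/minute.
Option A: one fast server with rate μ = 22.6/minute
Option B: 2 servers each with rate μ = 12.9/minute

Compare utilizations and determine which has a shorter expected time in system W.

Option A: single server μ = 22.6 (M/M/1)
  ρ_A = 10.3/22.6 = 0.4558
  W_A = 1/(μ-λ) = 1/(22.6-10.3) = 1/12.30 = 0.08130

Option B: 2 servers μ = 12.9 (M/M/2)
  ρ_B = λ/(cμ) = 10.3/(2×12.9) = 0.3992
  Offered load a = λ/μ = cρ = 10.3/12.9 = 0.7984
  P₀ = [ Σₙ₌₀^1 aⁿ/n! + a^2/(2!(1-ρ)) ]⁻¹
  Σ = a^0/0! + a^1/1! = 1.0000 + 0.7984 = 1.7984
  a^2/(2!(1-ρ)) = 0.63752/(2 × 0.60078) = 0.5306
  P₀ = 1/(1.7984 + 0.5306) = 0.4294
  Lq = P₀·a^2·ρ / (2!(1-ρ)²) = 0.4294 × 0.6375 × 0.3992 / (2 × 0.3609) = 0.1514
  Wq_B = Lq/λ = 0.1514/10.3 = 0.01470
  W_B = Wq_B + 1/μ = 0.01470 + 0.07752 = 0.09222

Since W_A = 0.08130 < W_B = 0.09222, Option A (single fast server) has the shorter time in system.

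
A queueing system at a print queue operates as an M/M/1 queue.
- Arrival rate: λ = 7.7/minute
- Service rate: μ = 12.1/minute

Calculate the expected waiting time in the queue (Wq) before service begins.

First, compute utilization: ρ = λ/μ = 7.7/12.1 = 0.6364
For M/M/1: Wq = λ/(μ(μ-λ))
Wq = 7.7/(12.1 × (12.1-7.7))
Wq = 7.7/(12.1 × 4.40)
Wq = 0.1446 minutes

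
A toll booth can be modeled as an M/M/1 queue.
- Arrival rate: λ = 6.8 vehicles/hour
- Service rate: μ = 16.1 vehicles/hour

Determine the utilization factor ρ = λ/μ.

Server utilization: ρ = λ/μ
ρ = 6.8/16.1 = 0.4224
The server is busy 42.24% of the time.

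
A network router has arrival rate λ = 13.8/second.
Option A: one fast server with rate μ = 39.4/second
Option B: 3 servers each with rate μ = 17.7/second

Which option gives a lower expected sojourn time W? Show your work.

Option A: single server μ = 39.4 (M/M/1)
  ρ_A = 13.8/39.4 = 0.3503
  W_A = 1/(μ-λ) = 1/(39.4-13.8) = 1/25.60 = 0.03906

Option B: 3 servers μ = 17.7 (M/M/3)
  ρ_B = λ/(cμ) = 13.8/(3×17.7) = 0.2599
  Offered load a = λ/μ = cρ = 13.8/17.7 = 0.7797
  P₀ = [ Σₙ₌₀^2 aⁿ/n! + a^3/(3!(1-ρ)) ]⁻¹
  Σ = a^0/0! + a^1/1! + a^2/2! = 1.0000 + 0.7797 + 0.3039 = 2.0836
  a^3/(3!(1-ρ)) = 0.4739/(6 × 0.7401) = 0.1067
  P₀ = 1/(2.0836 + 0.1067) = 0.4566
  Lq = P₀·a^3·ρ / (3!(1-ρ)²) = 0.4566 × 0.4739 × 0.2599 / (6 × 0.5478) = 0.01711
  Wq_B = Lq/λ = 0.01711/13.8 = 0.001240
  W_B = Wq_B + 1/μ = 0.001240 + 0.05650 = 0.05774

Since W_A = 0.03906 < W_B = 0.05774, Option A (single fast server) has the shorter time in system.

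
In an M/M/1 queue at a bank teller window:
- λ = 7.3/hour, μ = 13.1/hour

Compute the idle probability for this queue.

ρ = λ/μ = 7.3/13.1 = 0.5573
P(0) = 1 - ρ = 1 - 0.5573 = 0.4427
The server is idle 44.27% of the time.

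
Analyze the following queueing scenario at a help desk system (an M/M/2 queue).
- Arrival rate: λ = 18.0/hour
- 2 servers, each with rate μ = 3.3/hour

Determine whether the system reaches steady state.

Stability requires ρ = λ/(cμ) < 1
ρ = 18.0/(2 × 3.3) = 18.0/6.60 = 2.7273
Since 2.7273 ≥ 1, the system is UNSTABLE.
Need c > λ/μ = 18.0/3.3 = 5.45.
Minimum servers needed: c = 6.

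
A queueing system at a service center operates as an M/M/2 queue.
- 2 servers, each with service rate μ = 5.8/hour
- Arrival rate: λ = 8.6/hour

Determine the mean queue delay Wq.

Traffic intensity: ρ = λ/(cμ) = 8.6/(2×5.8) = 0.7414
Since ρ = 0.7414 < 1, system is stable.
Offered load a = λ/μ = cρ = 8.6/5.8 = 1.4828
P₀ = [ Σₙ₌₀^1 aⁿ/n! + a^2/(2!(1-ρ)) ]⁻¹
Σ = a^0/0! + a^1/1! = 1.0000 + 1.4828 = 2.4828
a^2/(2!(1-ρ)) = 2.1986/(2 × 0.25862) = 4.2506
P₀ = 1/(2.4828 + 4.2506) = 0.1485
Lq = P₀·a^2·ρ / (2!(1-ρ)²) = 0.1485 × 2.1986 × 0.7414 / (2 × 0.06688) = 1.8097
Wq = Lq/λ = 1.8097/8.6 = 0.2104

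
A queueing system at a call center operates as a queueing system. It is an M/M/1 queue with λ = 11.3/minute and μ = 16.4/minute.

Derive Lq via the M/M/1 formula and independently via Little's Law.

Method 1 (direct): Lq = λ²/(μ(μ-λ)) = 127.69/(16.4 × 5.10) = 1.5267

Method 2 (Little's Law):
W = 1/(μ-λ) = 1/5.10 = 0.1960784
Wq = W - 1/μ = 0.1960784 - 0.06097561 = 0.135103
Lq = λWq = 11.3 × 0.135103 = 1.5267 ✔ (matches Method 1)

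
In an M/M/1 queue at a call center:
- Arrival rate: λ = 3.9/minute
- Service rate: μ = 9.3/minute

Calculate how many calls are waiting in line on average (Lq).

ρ = λ/μ = 3.9/9.3 = 0.4194
For M/M/1: Lq = λ²/(μ(μ-λ))
Lq = 15.21/(9.3 × 5.40)
Lq = 0.3029 calls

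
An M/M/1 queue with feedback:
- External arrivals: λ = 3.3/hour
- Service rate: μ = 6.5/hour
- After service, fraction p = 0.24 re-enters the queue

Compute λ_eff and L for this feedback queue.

Effective arrival rate: λ_eff = λ/(1-p) = 3.3/(1-0.24) = 3.3/0.76 = 4.3421
ρ = λ_eff/μ = 4.3421/6.5 = 0.66802
L = ρ/(1-ρ) = 0.66802/(1-0.66802) = 2.0122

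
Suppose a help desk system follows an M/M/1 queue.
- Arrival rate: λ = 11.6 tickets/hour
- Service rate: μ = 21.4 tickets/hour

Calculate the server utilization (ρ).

Server utilization: ρ = λ/μ
ρ = 11.6/21.4 = 0.5421
The server is busy 54.21% of the time.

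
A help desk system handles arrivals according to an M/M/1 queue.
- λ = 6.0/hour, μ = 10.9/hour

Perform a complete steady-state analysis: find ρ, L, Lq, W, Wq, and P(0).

Step 1: ρ = λ/μ = 6.0/10.9 = 0.5505
Step 2: L = λ/(μ-λ) = 6.0/4.90 = 1.2245
Step 3: Lq = λ²/(μ(μ-λ)) = 36.00/(10.9×4.90) = 0.6740
Step 4: W = 1/(μ-λ) = 1/4.90 = 0.20408
Step 5: Wq = λ/(μ(μ-λ)) = 6.0/(10.9×4.90) = 0.1123
Step 6: P(0) = 1-ρ = 0.4495
Verify: L = λW = 6.0×0.20408 = 1.2245 ✔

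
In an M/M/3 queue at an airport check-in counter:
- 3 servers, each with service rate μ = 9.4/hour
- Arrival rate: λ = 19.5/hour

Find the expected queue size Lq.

Traffic intensity: ρ = λ/(cμ) = 19.5/(3×9.4) = 0.6915
Since ρ = 0.6915 < 1, system is stable.
Offered load a = λ/μ = cρ = 19.5/9.4 = 2.0745
P₀ = [ Σₙ₌₀^2 aⁿ/n! + a^3/(3!(1-ρ)) ]⁻¹
Σ = a^0/0! + a^1/1! + a^2/2! = 1.0000 + 2.0745 + 2.1517 = 5.2262
a^3/(3!(1-ρ)) = 8.9273/(6 × 0.30851) = 4.8228
P₀ = 1/(5.2262 + 4.8228) = 0.09951
Lq = P₀·a^3·ρ / (3!(1-ρ)²) = 0.09951 × 8.9273 × 0.6915 / (6 × 0.09518) = 1.0757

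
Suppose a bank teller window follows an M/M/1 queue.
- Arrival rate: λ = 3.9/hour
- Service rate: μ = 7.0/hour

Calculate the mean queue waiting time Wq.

First, compute utilization: ρ = λ/μ = 3.9/7.0 = 0.5571
For M/M/1: Wq = λ/(μ(μ-λ))
Wq = 3.9/(7.0 × (7.0-3.9))
Wq = 3.9/(7.0 × 3.10)
Wq = 0.1797 hours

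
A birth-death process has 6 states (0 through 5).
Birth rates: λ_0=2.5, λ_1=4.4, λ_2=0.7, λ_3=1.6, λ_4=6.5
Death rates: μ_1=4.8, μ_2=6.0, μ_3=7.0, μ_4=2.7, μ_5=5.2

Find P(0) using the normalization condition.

Ratios P(n)/P(0) = (λ₀···λₙ₋₁)/(μ₁···μₙ):
P(1)/P(0) = (2.5)/(4.8) = 0.52083
P(2)/P(0) = (2.5×4.4)/(4.8×6.0) = 0.38194
P(3)/P(0) = (2.5×4.4×0.7)/(4.8×6.0×7.0) = 0.038194
P(4)/P(0) = (2.5×4.4×0.7×1.6)/(4.8×6.0×7.0×2.7) = 0.022634
P(5)/P(0) = (2.5×4.4×0.7×1.6×6.5)/(4.8×6.0×7.0×2.7×5.2) = 0.028292

Normalization: ∑ P(n) = 1
P(0) × (1.0000 + 0.52083 + 0.38194 + 0.038194 + 0.022634 + 0.028292) = 1
P(0) × 1.9919 = 1
P(0) = 1/1.9919 = 0.5020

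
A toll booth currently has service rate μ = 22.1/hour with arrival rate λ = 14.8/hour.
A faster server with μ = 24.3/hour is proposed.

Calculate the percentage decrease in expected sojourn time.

System 1: ρ₁ = 14.8/22.1 = 0.6697, W₁ = 1/(22.1-14.8) = 0.13699
System 2: ρ₂ = 14.8/24.3 = 0.6091, W₂ = 1/(24.3-14.8) = 0.10526
Improvement: (W₁-W₂)/W₁ = (0.13699-0.10526)/0.13699 = 23.16%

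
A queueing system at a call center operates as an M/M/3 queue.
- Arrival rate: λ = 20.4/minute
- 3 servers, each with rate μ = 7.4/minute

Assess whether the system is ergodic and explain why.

Stability requires ρ = λ/(cμ) < 1
ρ = 20.4/(3 × 7.4) = 20.4/22.20 = 0.9189
Since 0.9189 < 1, the system is STABLE.
The servers are busy 91.89% of the time.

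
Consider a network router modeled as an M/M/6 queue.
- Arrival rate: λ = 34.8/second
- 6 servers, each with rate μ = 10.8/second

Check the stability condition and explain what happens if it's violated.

Stability requires ρ = λ/(cμ) < 1
ρ = 34.8/(6 × 10.8) = 34.8/64.80 = 0.5370
Since 0.5370 < 1, the system is STABLE.
The servers are busy 53.70% of the time.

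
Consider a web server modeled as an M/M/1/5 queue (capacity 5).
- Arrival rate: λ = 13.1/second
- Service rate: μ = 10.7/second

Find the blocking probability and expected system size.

ρ = λ/μ = 13.1/10.7 = 1.2243
P₀ = (1-ρ)/(1-ρ^(K+1)) = (1-1.2243)/(1-1.2243^6) = -0.224300/-2.36765 = 0.09474
P_K = P₀×ρ^K = 0.09474 × 1.2243^5 = 0.09474 × 2.7507 = 0.2606
Blocking probability P_5 = 0.2606 (26.06%)
L = ρ[1 - (K+1)ρ^K + Kρ^(K+1)] / [(1-ρ)(1-ρ^(K+1))]
L = 1.2243 × (1 - 6×2.750675 + 5×3.367651) / ((1 - 1.2243) × (1 - 3.367651)) = 3.0758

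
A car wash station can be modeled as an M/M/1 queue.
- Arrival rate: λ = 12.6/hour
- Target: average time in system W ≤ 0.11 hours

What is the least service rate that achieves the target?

For M/M/1: W = 1/(μ-λ)
Need W ≤ 0.11, so 1/(μ-λ) ≤ 0.11
μ - λ ≥ 1/0.11 = 9.0909
μ ≥ 12.6 + 9.0909 = 21.6909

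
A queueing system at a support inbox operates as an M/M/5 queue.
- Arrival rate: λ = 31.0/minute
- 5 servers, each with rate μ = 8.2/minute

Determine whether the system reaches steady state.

Stability requires ρ = λ/(cμ) < 1
ρ = 31.0/(5 × 8.2) = 31.0/41.00 = 0.7561
Since 0.7561 < 1, the system is STABLE.
The servers are busy 75.61% of the time.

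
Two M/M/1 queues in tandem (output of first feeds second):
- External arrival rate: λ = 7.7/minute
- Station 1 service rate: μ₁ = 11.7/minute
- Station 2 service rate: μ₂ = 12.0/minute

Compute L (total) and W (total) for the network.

By Jackson's theorem, each station behaves as independent M/M/1.
Station 1: ρ₁ = 7.7/11.7 = 0.6581, L₁ = ρ₁/(1-ρ₁) = λ/(μ₁-λ) = 7.7/4.00 = 1.9250
Station 2: ρ₂ = 7.7/12.0 = 0.6417, L₂ = ρ₂/(1-ρ₂) = λ/(μ₂-λ) = 7.7/4.30 = 1.7907
Total: L = L₁ + L₂ = 1.9250 + 1.7907 = 3.7157
W = L/λ = 3.7157/7.7 = 0.4826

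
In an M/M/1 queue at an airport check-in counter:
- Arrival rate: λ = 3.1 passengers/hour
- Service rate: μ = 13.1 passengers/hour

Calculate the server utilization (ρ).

Server utilization: ρ = λ/μ
ρ = 3.1/13.1 = 0.2366
The server is busy 23.66% of the time.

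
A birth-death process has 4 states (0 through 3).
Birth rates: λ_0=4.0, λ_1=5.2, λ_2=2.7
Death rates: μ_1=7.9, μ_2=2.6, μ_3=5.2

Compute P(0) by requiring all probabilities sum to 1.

Ratios P(n)/P(0) = (λ₀···λₙ₋₁)/(μ₁···μₙ):
P(1)/P(0) = (4.0)/(7.9) = 0.5063
P(2)/P(0) = (4.0×5.2)/(7.9×2.6) = 1.0127
P(3)/P(0) = (4.0×5.2×2.7)/(7.9×2.6×5.2) = 0.5258

Normalization: ∑ P(n) = 1
P(0) × (1.0000 + 0.5063 + 1.0127 + 0.5258) = 1
P(0) × 3.0448 = 1
P(0) = 1/3.0448 = 0.3284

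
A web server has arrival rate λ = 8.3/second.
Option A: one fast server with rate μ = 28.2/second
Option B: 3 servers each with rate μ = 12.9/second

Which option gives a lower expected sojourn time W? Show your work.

Option A: single server μ = 28.2 (M/M/1)
  ρ_A = 8.3/28.2 = 0.2943
  W_A = 1/(μ-λ) = 1/(28.2-8.3) = 1/19.90 = 0.05025

Option B: 3 servers μ = 12.9 (M/M/3)
  ρ_B = λ/(cμ) = 8.3/(3×12.9) = 0.2145
  Offered load a = λ/μ = cρ = 8.3/12.9 = 0.6434
  P₀ = [ Σₙ₌₀^2 aⁿ/n! + a^3/(3!(1-ρ)) ]⁻¹
  Σ = a^0/0! + a^1/1! + a^2/2! = 1.0000 + 0.6434 + 0.2070 = 1.8504
  a^3/(3!(1-ρ)) = 0.26636/(6 × 0.78553) = 0.05651
  P₀ = 1/(1.8504 + 0.05651) = 0.5244
  Lq = P₀·a^3·ρ / (3!(1-ρ)²) = 0.52441 × 0.26636 × 0.21447 / (6 × 0.61706) = 0.008091
  Wq_B = Lq/λ = 0.0080914/8.3 = 0.0009749
  W_B = Wq_B + 1/μ = 0.0009749 + 0.07752 = 0.07849

Since W_A = 0.05025 < W_B = 0.07849, Option A (single fast server) has the shorter time in system.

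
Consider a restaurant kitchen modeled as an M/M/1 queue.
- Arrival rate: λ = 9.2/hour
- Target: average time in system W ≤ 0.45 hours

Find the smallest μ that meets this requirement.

For M/M/1: W = 1/(μ-λ)
Need W ≤ 0.45, so 1/(μ-λ) ≤ 0.45
μ - λ ≥ 1/0.45 = 2.2222
μ ≥ 9.2 + 2.2222 = 11.4222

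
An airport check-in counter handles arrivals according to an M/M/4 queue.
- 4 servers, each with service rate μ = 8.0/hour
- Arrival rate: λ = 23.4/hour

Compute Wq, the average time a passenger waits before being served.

Traffic intensity: ρ = λ/(cμ) = 23.4/(4×8.0) = 0.7312
Since ρ = 0.7312 < 1, system is stable.
Offered load a = λ/μ = cρ = 23.4/8.0 = 2.9250
P₀ = [ Σₙ₌₀^3 aⁿ/n! + a^4/(4!(1-ρ)) ]⁻¹
Σ = a^0/0! + a^1/1! + a^2/2! + a^3/3! = 1.0000 + 2.9250 + 4.2778 + 4.1709 = 12.3737
a^4/(4!(1-ρ)) = 73.1987/(24 × 0.26875) = 11.3486
P₀ = 1/(12.3737 + 11.3486) = 0.04215
Lq = P₀·a^4·ρ / (4!(1-ρ)²) = 0.042154 × 73.1987 × 0.73125 / (24 × 0.072227) = 1.3017
Wq = Lq/λ = 1.3017/23.4 = 0.05563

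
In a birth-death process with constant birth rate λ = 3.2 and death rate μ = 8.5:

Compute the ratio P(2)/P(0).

For constant rates: P(n)/P(0) = (λ/μ)^n
P(2)/P(0) = (3.2/8.5)^2 = 0.37647^2 = 0.1417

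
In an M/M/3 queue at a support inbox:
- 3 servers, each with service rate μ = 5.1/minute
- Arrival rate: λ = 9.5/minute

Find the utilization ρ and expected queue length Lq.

Traffic intensity: ρ = λ/(cμ) = 9.5/(3×5.1) = 0.6209
Since ρ = 0.6209 < 1, system is stable.
Offered load a = λ/μ = cρ = 9.5/5.1 = 1.8627
P₀ = [ Σₙ₌₀^2 aⁿ/n! + a^3/(3!(1-ρ)) ]⁻¹
Σ = a^0/0! + a^1/1! + a^2/2! = 1.00000 + 1.86275 + 1.73491 = 4.5977
a^3/(3!(1-ρ)) = 6.4634/(6 × 0.37908) = 2.8417
P₀ = 1/(4.5977 + 2.8417) = 0.1344
Lq = P₀·a^3·ρ / (3!(1-ρ)²) = 0.134421 × 6.46339 × 0.620915 / (6 × 0.143705) = 0.6257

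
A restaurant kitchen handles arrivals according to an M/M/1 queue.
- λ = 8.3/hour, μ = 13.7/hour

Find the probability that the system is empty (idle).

ρ = λ/μ = 8.3/13.7 = 0.6058
P(0) = 1 - ρ = 1 - 0.6058 = 0.3942
The server is idle 39.42% of the time.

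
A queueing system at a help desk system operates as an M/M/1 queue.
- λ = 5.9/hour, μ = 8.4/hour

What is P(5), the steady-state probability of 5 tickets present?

ρ = λ/μ = 5.9/8.4 = 0.7024
P(n) = (1-ρ)ρⁿ
P(5) = (1-0.7024) × 0.7024^5
P(5) = 0.29760 × 0.17097
P(5) = 0.05088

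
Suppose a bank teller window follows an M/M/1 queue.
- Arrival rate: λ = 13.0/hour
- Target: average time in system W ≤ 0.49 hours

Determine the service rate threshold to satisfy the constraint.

For M/M/1: W = 1/(μ-λ)
Need W ≤ 0.49, so 1/(μ-λ) ≤ 0.49
μ - λ ≥ 1/0.49 = 2.0408
μ ≥ 13.0 + 2.0408 = 15.0408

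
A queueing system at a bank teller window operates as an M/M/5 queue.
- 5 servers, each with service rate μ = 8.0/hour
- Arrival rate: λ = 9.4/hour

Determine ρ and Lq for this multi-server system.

Traffic intensity: ρ = λ/(cμ) = 9.4/(5×8.0) = 0.2350
Since ρ = 0.2350 < 1, system is stable.
Offered load a = λ/μ = cρ = 9.4/8.0 = 1.1750
P₀ = [ Σₙ₌₀^4 aⁿ/n! + a^5/(5!(1-ρ)) ]⁻¹
Σ = a^0/0! + a^1/1! + a^2/2! + a^3/3! + a^4/4! = 1.0000 + 1.1750 + 0.6903 + 0.2704 + 0.07942 = 3.2151
a^5/(5!(1-ρ)) = 2.2397/(120 × 0.7650) = 0.02440
P₀ = 1/(3.2151 + 0.02440) = 0.3087
Lq = P₀·a^5·ρ / (5!(1-ρ)²) = 0.3087 × 2.2397 × 0.2350 / (120 × 0.5852) = 0.002314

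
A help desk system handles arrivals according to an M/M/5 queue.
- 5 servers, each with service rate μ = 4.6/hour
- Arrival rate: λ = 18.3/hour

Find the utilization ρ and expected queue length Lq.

Traffic intensity: ρ = λ/(cμ) = 18.3/(5×4.6) = 0.7957
Since ρ = 0.7957 < 1, system is stable.
Offered load a = λ/μ = cρ = 18.3/4.6 = 3.9783
P₀ = [ Σₙ₌₀^4 aⁿ/n! + a^5/(5!(1-ρ)) ]⁻¹
Σ = a^0/0! + a^1/1! + a^2/2! + a^3/3! + a^4/4! = 1.00000 + 3.97826 + 7.91328 + 10.4937 + 10.4367 = 33.8219
a^5/(5!(1-ρ)) = 996.4747/(120 × 0.2043478) = 40.6364
P₀ = 1/(33.8219 + 40.6364) = 0.01343
Lq = P₀·a^5·ρ / (5!(1-ρ)²) = 0.01343 × 996.4747 × 0.7957 / (120 × 0.04176) = 2.1250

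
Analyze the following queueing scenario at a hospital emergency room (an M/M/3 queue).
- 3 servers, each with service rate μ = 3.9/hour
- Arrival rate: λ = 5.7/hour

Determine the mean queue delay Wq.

Traffic intensity: ρ = λ/(cμ) = 5.7/(3×3.9) = 0.4872
Since ρ = 0.4872 < 1, system is stable.
Offered load a = λ/μ = cρ = 5.7/3.9 = 1.4615
P₀ = [ Σₙ₌₀^2 aⁿ/n! + a^3/(3!(1-ρ)) ]⁻¹
Σ = a^0/0! + a^1/1! + a^2/2! = 1.00000 + 1.46154 + 1.06805 = 3.5296
a^3/(3!(1-ρ)) = 3.12198/(6 × 0.512821) = 1.0146
P₀ = 1/(3.5296 + 1.0146) = 0.2201
Lq = P₀·a^3·ρ / (3!(1-ρ)²) = 0.22006 × 3.1220 × 0.48718 / (6 × 0.26298) = 0.2121
Wq = Lq/λ = 0.2121/5.7 = 0.03721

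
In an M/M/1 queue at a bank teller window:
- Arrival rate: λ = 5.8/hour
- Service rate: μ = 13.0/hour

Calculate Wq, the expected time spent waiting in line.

First, compute utilization: ρ = λ/μ = 5.8/13.0 = 0.4462
For M/M/1: Wq = λ/(μ(μ-λ))
Wq = 5.8/(13.0 × (13.0-5.8))
Wq = 5.8/(13.0 × 7.20)
Wq = 0.06197 hours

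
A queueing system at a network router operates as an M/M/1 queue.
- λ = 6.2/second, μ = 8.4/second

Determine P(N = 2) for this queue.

ρ = λ/μ = 6.2/8.4 = 0.7381
P(n) = (1-ρ)ρⁿ
P(2) = (1-0.7381) × 0.7381^2
P(2) = 0.2619 × 0.5448
P(2) = 0.1427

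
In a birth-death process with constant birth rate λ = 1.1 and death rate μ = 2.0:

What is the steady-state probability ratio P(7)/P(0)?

For constant rates: P(n)/P(0) = (λ/μ)^n
P(7)/P(0) = (1.1/2.0)^7 = 0.5500^7 = 0.01522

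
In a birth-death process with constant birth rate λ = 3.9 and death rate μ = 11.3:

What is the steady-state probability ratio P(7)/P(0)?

For constant rates: P(n)/P(0) = (λ/μ)^n
P(7)/P(0) = (3.9/11.3)^7 = 0.34513^7 = 0.0005833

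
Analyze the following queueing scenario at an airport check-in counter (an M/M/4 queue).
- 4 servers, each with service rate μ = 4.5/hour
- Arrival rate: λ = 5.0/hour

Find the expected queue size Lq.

Traffic intensity: ρ = λ/(cμ) = 5.0/(4×4.5) = 0.2778
Since ρ = 0.2778 < 1, system is stable.
Offered load a = λ/μ = cρ = 5.0/4.5 = 1.1111
P₀ = [ Σₙ₌₀^3 aⁿ/n! + a^4/(4!(1-ρ)) ]⁻¹
Σ = a^0/0! + a^1/1! + a^2/2! + a^3/3! = 1.0000 + 1.1111 + 0.6173 + 0.2286 = 2.9570
a^4/(4!(1-ρ)) = 1.5242/(24 × 0.72222) = 0.08793
P₀ = 1/(2.9570 + 0.08793) = 0.3284
Lq = P₀·a^4·ρ / (4!(1-ρ)²) = 0.3284 × 1.5242 × 0.2778 / (24 × 0.5216) = 0.01111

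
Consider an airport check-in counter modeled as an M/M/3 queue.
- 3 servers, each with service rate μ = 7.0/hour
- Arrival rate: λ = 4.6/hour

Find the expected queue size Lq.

Traffic intensity: ρ = λ/(cμ) = 4.6/(3×7.0) = 0.2190
Since ρ = 0.2190 < 1, system is stable.
Offered load a = λ/μ = cρ = 4.6/7.0 = 0.6571
P₀ = [ Σₙ₌₀^2 aⁿ/n! + a^3/(3!(1-ρ)) ]⁻¹
Σ = a^0/0! + a^1/1! + a^2/2! = 1.0000 + 0.65714 + 0.21592 = 1.8731
a^3/(3!(1-ρ)) = 0.2838/(6 × 0.7810) = 0.06056
P₀ = 1/(1.8731 + 0.06056) = 0.5172
Lq = P₀·a^3·ρ / (3!(1-ρ)²) = 0.51716 × 0.28378 × 0.21905 / (6 × 0.60989) = 0.008785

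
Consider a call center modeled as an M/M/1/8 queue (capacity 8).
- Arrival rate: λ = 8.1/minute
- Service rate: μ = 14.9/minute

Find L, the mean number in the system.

ρ = λ/μ = 8.1/14.9 = 0.543624
P₀ = (1-ρ)/(1-ρ^(K+1)) = (1-0.543624)/(1-0.543624^9) = 0.4564/0.9959 = 0.4583
P_K = P₀×ρ^K = 0.4583 × 0.543624^8 = 0.4583 × 0.007628 = 0.003496
L = ρ[1 - (K+1)ρ^K + Kρ^(K+1)] / [(1-ρ)(1-ρ^(K+1))]
L = 0.543624 × (1 - 9×0.007628 + 8×0.004147) / ((1 - 0.543624) × (1 - 0.004147)) = 1.1537 calls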